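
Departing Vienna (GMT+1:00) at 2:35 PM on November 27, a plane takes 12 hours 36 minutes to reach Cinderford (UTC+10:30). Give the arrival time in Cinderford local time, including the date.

12:41 PM on Nov 28

Convert departure to UTC: 2:35 PM − 1:00 = 1:35 PM UTC on Nov 27.
Add 12 hours 36 minutes travel time → 2:11 AM UTC (Nov 28).
Cinderford is UTC+10:30, so local arrival = 2:11 AM + 10:30 = 12:41 PM on Nov 28.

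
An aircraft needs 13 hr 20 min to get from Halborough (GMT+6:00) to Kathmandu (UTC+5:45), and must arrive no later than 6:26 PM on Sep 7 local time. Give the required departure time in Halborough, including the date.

Target arrival in UTC: 6:26 PM − 5:45 = 12:41 PM on Sep 7.
Subtract 13 hours 20 minutes → departure 11:21 PM UTC on Sep 6.
Halborough is UTC+6:00: 11:21 PM + 6:00 = 5:21 AM on Sep 7.

5:21 AM on Sep 7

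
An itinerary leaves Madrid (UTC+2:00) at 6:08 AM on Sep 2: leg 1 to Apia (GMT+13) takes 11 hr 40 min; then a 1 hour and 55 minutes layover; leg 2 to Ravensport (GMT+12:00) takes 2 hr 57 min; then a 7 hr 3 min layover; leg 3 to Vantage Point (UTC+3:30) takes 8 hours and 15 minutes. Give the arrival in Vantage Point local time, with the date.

Convert departure to UTC: 6:08 AM − 2:00 = 4:08 AM UTC on Sep 2.
Add 11 hours and 40 minutes leg 1 → 3:48 PM UTC.
Add 1 hour and 55 minutes layover in Apia → 5:43 PM UTC.
Add 2 hours 57 minutes leg 2 → 8:40 PM UTC.
Add 7 hours and 3 minutes layover in Ravensport → 3:43 AM UTC (Sep 3).
Add 8 hours 15 minutes leg 3 → 11:58 AM UTC.
Vantage Point is UTC+3:30, so local arrival = 11:58 AM + 3:30 = 3:28 PM on Sep 3.

3:28 PM on September 3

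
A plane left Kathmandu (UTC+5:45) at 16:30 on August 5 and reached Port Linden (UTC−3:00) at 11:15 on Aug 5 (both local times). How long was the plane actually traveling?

3 hours 30 minutes

Departure in UTC: 16:30 − 5:45 = 10:45 on Aug 5.
Arrival in UTC: 11:15 + 3:00 = 14:15 on Aug 5.
Elapsed = 14:15 − 10:45 = 3 hours 30 minutes.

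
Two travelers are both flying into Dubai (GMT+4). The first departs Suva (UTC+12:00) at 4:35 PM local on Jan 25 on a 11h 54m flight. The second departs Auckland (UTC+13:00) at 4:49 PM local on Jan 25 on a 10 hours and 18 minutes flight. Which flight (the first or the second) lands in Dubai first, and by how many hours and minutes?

Flight 1 in UTC: 4:35 PM − 12:00 = 4:35 AM on Jan 25.
+11 hours and 54 minutes → arrive 4:29 PM UTC on Jan 25.
Flight 2 in UTC: 4:49 PM − 13:00 = 3:49 AM on Jan 25.
+10 hours and 18 minutes → arrive 2:07 PM UTC on Jan 25.
Flight 2 lands earlier by 2 hours 22 minutes.

the second, by 2 hours 22 minutes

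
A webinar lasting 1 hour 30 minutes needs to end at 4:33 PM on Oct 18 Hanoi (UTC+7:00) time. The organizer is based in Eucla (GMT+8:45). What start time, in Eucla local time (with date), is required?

4:48 PM on October 18

Target end time in UTC: 4:33 PM − 7:00 = 9:33 AM on Oct 18.
Subtract 1 hour 30 minutes → start 8:03 AM UTC on Oct 18.
Eucla is UTC+8:45: 8:03 AM + 8:45 = 4:48 PM on Oct 18.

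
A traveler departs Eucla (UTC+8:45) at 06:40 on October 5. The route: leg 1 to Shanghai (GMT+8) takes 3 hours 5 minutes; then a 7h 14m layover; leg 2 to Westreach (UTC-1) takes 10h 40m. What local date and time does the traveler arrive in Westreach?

17:54 on October 5

Convert departure to UTC: 06:40 − 8:45 = 21:55 UTC on Oct 4.
Add 3 hours 5 minutes leg 1 → 01:00 UTC (Oct 5).
Add 7 hours and 14 minutes layover in Shanghai → 08:14 UTC.
Add 10 hours and 40 minutes leg 2 → 18:54 UTC.
Westreach is UTC−1:00, so local arrival = 18:54 − 1:00 = 17:54 on Oct 5.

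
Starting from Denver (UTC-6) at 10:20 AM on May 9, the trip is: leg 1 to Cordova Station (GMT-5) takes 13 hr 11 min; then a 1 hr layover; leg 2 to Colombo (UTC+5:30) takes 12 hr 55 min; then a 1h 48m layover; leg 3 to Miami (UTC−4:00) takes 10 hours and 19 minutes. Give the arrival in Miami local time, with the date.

Convert departure to UTC: 10:20 AM + 6:00 = 4:20 PM UTC on May 9.
Add 13 hours and 11 minutes leg 1 → 5:31 AM UTC (May 10).
Add 1 hour layover in Cordova Station → 6:31 AM UTC.
Add 12 hours 55 minutes leg 2 → 7:26 PM UTC.
Add 1 hour 48 minutes layover in Colombo → 9:14 PM UTC.
Add 10 hours 19 minutes leg 3 → 7:33 AM UTC (May 11).
Miami is UTC−4:00, so local arrival = 7:33 AM − 4:00 = 3:33 AM on May 11.

3:33 AM on May 11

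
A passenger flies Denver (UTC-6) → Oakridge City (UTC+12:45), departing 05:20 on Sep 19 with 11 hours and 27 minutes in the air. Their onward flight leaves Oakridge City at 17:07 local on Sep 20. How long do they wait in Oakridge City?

5 hours 35 minutes

Convert departure to UTC: 05:20 + 6:00 = 11:20 UTC on Sep 19.
Add 11 hours and 27 minutes flight time → 22:47 UTC.
Oakridge City is UTC+12:45, so local arrival = 22:47 + 12:45 = 11:32 on Sep 20.
Layover = 17:07 − 11:32 = 5 hours 35 minutes.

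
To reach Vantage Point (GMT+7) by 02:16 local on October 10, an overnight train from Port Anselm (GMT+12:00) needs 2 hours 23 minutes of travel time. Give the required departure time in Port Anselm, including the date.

04:53 on October 10

Target arrival in UTC: 02:16 − 7:00 = 19:16 on Oct 9.
Subtract 2 hours and 23 minutes → departure 16:53 UTC on Oct 9.
Port Anselm is UTC+12:00: 16:53 + 12:00 = 04:53 on Oct 10.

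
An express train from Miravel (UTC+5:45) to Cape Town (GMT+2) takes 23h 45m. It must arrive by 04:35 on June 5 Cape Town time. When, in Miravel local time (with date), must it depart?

Target arrival in UTC: 04:35 − 2:00 = 02:35 on Jun 5.
Subtract 23 hours and 45 minutes → departure 02:50 UTC on Jun 4.
Miravel is UTC+5:45: 02:50 + 5:45 = 08:35 on Jun 4.

08:35 on June 4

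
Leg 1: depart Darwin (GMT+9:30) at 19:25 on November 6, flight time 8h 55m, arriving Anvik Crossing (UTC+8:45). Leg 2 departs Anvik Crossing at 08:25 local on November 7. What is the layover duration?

4 hours 50 minutes

Convert departure to UTC: 19:25 − 9:30 = 09:55 UTC on Nov 6.
Add 8 hours and 55 minutes flight time → 18:50 UTC.
Anvik Crossing is UTC+8:45, so local arrival = 18:50 + 8:45 = 03:35 on Nov 7.
Layover = 08:25 − 03:35 = 4 hours 50 minutes.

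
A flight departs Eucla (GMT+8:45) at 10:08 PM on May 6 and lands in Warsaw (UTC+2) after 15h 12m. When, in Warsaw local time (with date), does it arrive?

Convert departure to UTC: 10:08 PM − 8:45 = 1:23 PM UTC on May 6.
Add 15 hours 12 minutes travel time → 4:35 AM UTC (May 7).
Warsaw is UTC+2:00, so local arrival = 4:35 AM + 2:00 = 6:35 AM on May 7.

6:35 AM on May 7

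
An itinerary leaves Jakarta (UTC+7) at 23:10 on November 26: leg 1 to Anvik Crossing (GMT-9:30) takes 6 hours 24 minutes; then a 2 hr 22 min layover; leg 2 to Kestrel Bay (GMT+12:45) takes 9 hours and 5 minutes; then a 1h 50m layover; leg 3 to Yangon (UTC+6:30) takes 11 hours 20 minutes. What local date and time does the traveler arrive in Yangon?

Convert departure to UTC: 23:10 − 7:00 = 16:10 UTC on Nov 26.
Add 6 hours 24 minutes leg 1 → 22:34 UTC.
Add 2 hours and 22 minutes layover in Anvik Crossing → 00:56 UTC (Nov 27).
Add 9 hours 5 minutes leg 2 → 10:01 UTC.
Add 1 hour and 50 minutes layover in Kestrel Bay → 11:51 UTC.
Add 11 hours and 20 minutes leg 3 → 23:11 UTC.
Yangon is UTC+6:30, so local arrival = 23:11 + 6:30 = 05:41 on Nov 28.

05:41 on Nov 28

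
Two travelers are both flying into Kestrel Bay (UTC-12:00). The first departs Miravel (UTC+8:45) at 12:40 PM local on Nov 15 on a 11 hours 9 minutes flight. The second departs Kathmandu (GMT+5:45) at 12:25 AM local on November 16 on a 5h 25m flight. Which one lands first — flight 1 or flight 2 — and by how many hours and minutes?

Flight 1 in UTC: 12:40 PM − 8:45 = 3:55 AM on Nov 15.
+11 hours and 9 minutes → arrive 3:04 PM UTC on Nov 15.
Flight 2 in UTC: 12:25 AM − 5:45 = 6:40 PM on Nov 15.
+5 hours and 25 minutes → arrive 12:05 AM UTC on Nov 16.
Flight 1 lands earlier by 9 hours 1 minute.

the first, by 9 hours 1 minute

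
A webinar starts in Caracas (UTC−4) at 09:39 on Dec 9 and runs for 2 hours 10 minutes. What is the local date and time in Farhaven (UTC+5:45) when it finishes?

Convert start to UTC: 09:39 + 4:00 = 13:39 UTC on Dec 9.
Add 2 hours and 10 minutes duration → 15:49 UTC.
Farhaven is UTC+5:45, so local end time = 15:49 + 5:45 = 21:34 on Dec 9.

21:34 on December 9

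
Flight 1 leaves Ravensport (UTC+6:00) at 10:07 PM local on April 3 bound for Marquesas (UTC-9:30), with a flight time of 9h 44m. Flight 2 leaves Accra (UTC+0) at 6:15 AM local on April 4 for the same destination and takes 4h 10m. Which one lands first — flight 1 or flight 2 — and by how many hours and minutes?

Flight 1 in UTC: 10:07 PM − 6:00 = 4:07 PM on Apr 3.
+9 hours and 44 minutes → arrive 1:51 AM UTC on Apr 4.
Flight 2 departs at 6:15 AM UTC (Apr 4).
+4 hours 10 minutes → arrive 10:25 AM UTC on Apr 4.
Flight 1 lands earlier by 8 hours 34 minutes.

the first, by 8 hours 34 minutes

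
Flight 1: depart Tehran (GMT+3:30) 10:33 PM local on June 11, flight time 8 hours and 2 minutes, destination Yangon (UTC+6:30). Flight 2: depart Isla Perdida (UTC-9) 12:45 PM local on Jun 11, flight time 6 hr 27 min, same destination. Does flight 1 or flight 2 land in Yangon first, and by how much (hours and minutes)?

Flight 1 in UTC: 10:33 PM − 3:30 = 7:03 PM on Jun 11.
+8 hours and 2 minutes → arrive 3:05 AM UTC on Jun 12.
Flight 2 in UTC: 12:45 PM + 9:00 = 9:45 PM on Jun 11.
+6 hours and 27 minutes → arrive 4:12 AM UTC on Jun 12.
Flight 1 lands earlier by 1 hour 7 minutes.

the first, by 1 hour 7 minutes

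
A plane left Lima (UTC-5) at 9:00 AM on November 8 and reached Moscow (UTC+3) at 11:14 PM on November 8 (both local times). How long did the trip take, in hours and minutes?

Moscow is 8:00 ahead of Lima.
Clock-face elapsed time (ignoring zones) is 14 hours 14 minutes.
Actual elapsed = 14 hours 14 minutes − 8:00 = 6 hours 14 minutes.

6 hours 14 minutes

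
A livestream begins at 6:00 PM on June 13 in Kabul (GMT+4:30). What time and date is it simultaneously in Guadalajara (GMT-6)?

7:30 AM on June 13

In UTC: 6:00 PM − 4:30 = 1:30 PM on Jun 13.
Guadalajara is UTC−6:00: 1:30 PM − 6:00 = 7:30 AM on Jun 13.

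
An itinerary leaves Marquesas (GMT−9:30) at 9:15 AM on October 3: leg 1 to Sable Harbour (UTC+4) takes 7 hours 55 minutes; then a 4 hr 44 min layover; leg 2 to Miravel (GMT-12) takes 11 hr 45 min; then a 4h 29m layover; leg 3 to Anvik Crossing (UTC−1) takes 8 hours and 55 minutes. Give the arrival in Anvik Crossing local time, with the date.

7:33 AM on October 5

Convert departure to UTC: 9:15 AM + 9:30 = 6:45 PM UTC on Oct 3.
Add 7 hours 55 minutes leg 1 → 2:40 AM UTC (Oct 4).
Add 4 hours and 44 minutes layover in Sable Harbour → 7:24 AM UTC.
Add 11 hours and 45 minutes leg 2 → 7:09 PM UTC.
Add 4 hours 29 minutes layover in Miravel → 11:38 PM UTC.
Add 8 hours 55 minutes leg 3 → 8:33 AM UTC (Oct 5).
Anvik Crossing is UTC−1:00, so local arrival = 8:33 AM − 1:00 = 7:33 AM on Oct 5.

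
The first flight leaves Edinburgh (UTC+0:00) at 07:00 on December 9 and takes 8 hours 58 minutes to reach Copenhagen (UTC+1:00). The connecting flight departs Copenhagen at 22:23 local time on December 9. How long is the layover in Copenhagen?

Edinburgh is at UTC+0, so departure is already 07:00 UTC on Dec 9.
Add 8 hours and 58 minutes flight time → 15:58 UTC.
Copenhagen is UTC+1:00, so local arrival = 15:58 + 1:00 = 16:58 on Dec 9.
Layover = 22:23 − 16:58 = 5 hours 25 minutes.

5 hours 25 minutes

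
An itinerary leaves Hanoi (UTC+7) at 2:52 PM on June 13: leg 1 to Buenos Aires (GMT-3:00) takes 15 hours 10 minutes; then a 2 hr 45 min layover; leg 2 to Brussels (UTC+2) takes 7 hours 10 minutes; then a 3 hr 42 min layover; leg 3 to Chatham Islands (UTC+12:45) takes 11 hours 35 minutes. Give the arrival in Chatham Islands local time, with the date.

12:59 PM on June 15

Convert departure to UTC: 2:52 PM − 7:00 = 7:52 AM UTC on Jun 13.
Add 15 hours and 10 minutes leg 1 → 11:02 PM UTC.
Add 2 hours and 45 minutes layover in Buenos Aires → 1:47 AM UTC (Jun 14).
Add 7 hours 10 minutes leg 2 → 8:57 AM UTC.
Add 3 hours and 42 minutes layover in Brussels → 12:39 PM UTC.
Add 11 hours and 35 minutes leg 3 → 12:14 AM UTC (Jun 15).
Chatham Islands is UTC+12:45, so local arrival = 12:14 AM + 12:45 = 12:59 PM on Jun 15.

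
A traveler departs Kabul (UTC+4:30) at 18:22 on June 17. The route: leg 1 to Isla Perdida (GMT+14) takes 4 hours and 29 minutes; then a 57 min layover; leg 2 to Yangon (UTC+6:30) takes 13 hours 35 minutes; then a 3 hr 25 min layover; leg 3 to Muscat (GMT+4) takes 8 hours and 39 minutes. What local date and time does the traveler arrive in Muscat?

Convert departure to UTC: 18:22 − 4:30 = 13:52 UTC on Jun 17.
Add 4 hours 29 minutes leg 1 → 18:21 UTC.
Add 57 minutes layover in Isla Perdida → 19:18 UTC.
Add 13 hours 35 minutes leg 2 → 08:53 UTC (Jun 18).
Add 3 hours and 25 minutes layover in Yangon → 12:18 UTC.
Add 8 hours 39 minutes leg 3 → 20:57 UTC.
Muscat is UTC+4:00, so local arrival = 20:57 + 4:00 = 00:57 on Jun 19.

00:57 on June 19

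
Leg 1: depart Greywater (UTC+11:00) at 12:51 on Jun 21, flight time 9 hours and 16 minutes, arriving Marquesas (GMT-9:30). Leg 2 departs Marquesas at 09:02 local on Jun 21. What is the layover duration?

Convert departure to UTC: 12:51 − 11:00 = 01:51 UTC on Jun 21.
Add 9 hours and 16 minutes flight time → 11:07 UTC.
Marquesas is UTC−9:30, so local arrival = 11:07 − 9:30 = 01:37 on Jun 21.
Layover = 09:02 − 01:37 = 7 hours 25 minutes.

7 hours 25 minutes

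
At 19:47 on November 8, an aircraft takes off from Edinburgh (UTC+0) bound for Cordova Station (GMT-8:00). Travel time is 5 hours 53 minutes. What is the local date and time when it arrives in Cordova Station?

17:40 on November 8

Edinburgh is at UTC+0, so departure is already 19:47 UTC on Nov 8.
Add 5 hours and 53 minutes travel time → 01:40 UTC (Nov 9).
Cordova Station is UTC−8:00, so local arrival = 01:40 − 8:00 = 17:40 on Nov 8.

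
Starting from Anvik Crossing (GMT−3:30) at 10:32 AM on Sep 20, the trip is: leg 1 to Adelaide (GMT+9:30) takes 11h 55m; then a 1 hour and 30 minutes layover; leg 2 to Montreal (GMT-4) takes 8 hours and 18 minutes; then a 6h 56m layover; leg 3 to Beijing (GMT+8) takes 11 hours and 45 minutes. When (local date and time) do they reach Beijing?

Convert departure to UTC: 10:32 AM + 3:30 = 2:02 PM UTC on Sep 20.
Add 11 hours and 55 minutes leg 1 → 1:57 AM UTC (Sep 21).
Add 1 hour 30 minutes layover in Adelaide → 3:27 AM UTC.
Add 8 hours and 18 minutes leg 2 → 11:45 AM UTC.
Add 6 hours 56 minutes layover in Montreal → 6:41 PM UTC.
Add 11 hours and 45 minutes leg 3 → 6:26 AM UTC (Sep 22).
Beijing is UTC+8:00, so local arrival = 6:26 AM + 8:00 = 2:26 PM on Sep 22.

2:26 PM on September 22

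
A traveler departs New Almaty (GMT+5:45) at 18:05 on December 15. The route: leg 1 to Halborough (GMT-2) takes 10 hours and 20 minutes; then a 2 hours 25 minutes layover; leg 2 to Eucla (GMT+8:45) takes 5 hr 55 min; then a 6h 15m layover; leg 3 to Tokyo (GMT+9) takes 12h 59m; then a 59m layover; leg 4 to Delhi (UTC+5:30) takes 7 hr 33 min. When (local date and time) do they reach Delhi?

16:16 on December 17

Convert departure to UTC: 18:05 − 5:45 = 12:20 UTC on Dec 15.
Add 10 hours and 20 minutes leg 1 → 22:40 UTC.
Add 2 hours 25 minutes layover in Halborough → 01:05 UTC (Dec 16).
Add 5 hours and 55 minutes leg 2 → 07:00 UTC.
Add 6 hours and 15 minutes layover in Eucla → 13:15 UTC.
Add 12 hours 59 minutes leg 3 → 02:14 UTC (Dec 17).
Add 59 minutes layover in Tokyo → 03:13 UTC.
Add 7 hours 33 minutes leg 4 → 10:46 UTC.
Delhi is UTC+5:30, so local arrival = 10:46 + 5:30 = 16:16 on Dec 17.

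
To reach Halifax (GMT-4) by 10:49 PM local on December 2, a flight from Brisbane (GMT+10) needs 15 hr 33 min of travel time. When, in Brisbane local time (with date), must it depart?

9:16 PM on December 2

Target arrival in UTC: 10:49 PM + 4:00 = 2:49 AM on Dec 3.
Subtract 15 hours 33 minutes → departure 11:16 AM UTC on Dec 2.
Brisbane is UTC+10:00: 11:16 AM + 10:00 = 9:16 PM on Dec 2.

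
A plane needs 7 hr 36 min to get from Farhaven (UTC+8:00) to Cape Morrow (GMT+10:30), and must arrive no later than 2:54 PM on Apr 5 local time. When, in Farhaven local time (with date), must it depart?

4:48 AM on Apr 5

Target arrival in UTC: 2:54 PM − 10:30 = 4:24 AM on Apr 5.
Subtract 7 hours 36 minutes → departure 8:48 PM UTC on Apr 4.
Farhaven is UTC+8:00: 8:48 PM + 8:00 = 4:48 AM on Apr 5.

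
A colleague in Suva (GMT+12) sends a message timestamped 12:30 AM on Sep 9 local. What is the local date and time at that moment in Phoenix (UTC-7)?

5:30 AM on Sep 8

In UTC: 12:30 AM − 12:00 = 12:30 PM on Sep 8.
Phoenix is UTC−7:00: 12:30 PM − 7:00 = 5:30 AM on Sep 8.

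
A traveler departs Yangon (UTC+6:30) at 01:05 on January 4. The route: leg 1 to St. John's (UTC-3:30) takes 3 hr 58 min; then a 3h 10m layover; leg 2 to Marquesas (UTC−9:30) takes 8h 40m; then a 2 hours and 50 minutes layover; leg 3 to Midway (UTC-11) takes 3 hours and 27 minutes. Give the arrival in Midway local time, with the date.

Convert departure to UTC: 01:05 − 6:30 = 18:35 UTC on Jan 3.
Add 3 hours 58 minutes leg 1 → 22:33 UTC.
Add 3 hours 10 minutes layover in St. John's → 01:43 UTC (Jan 4).
Add 8 hours 40 minutes leg 2 → 10:23 UTC.
Add 2 hours 50 minutes layover in Marquesas → 13:13 UTC.
Add 3 hours 27 minutes leg 3 → 16:40 UTC.
Midway is UTC−11:00, so local arrival = 16:40 − 11:00 = 05:40 on Jan 4.

05:40 on January 4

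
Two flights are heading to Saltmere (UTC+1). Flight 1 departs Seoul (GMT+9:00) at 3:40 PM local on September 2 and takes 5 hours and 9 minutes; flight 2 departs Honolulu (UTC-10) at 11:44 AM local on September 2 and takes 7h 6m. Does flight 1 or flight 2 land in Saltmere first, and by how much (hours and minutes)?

Flight 1 in UTC: 3:40 PM − 9:00 = 6:40 AM on Sep 2.
+5 hours 9 minutes → arrive 11:49 AM UTC on Sep 2.
Flight 2 in UTC: 11:44 AM + 10:00 = 9:44 PM on Sep 2.
+7 hours 6 minutes → arrive 4:50 AM UTC on Sep 3.
Flight 1 lands earlier by 17 hours 1 minute.

the first, by 17 hours 1 minute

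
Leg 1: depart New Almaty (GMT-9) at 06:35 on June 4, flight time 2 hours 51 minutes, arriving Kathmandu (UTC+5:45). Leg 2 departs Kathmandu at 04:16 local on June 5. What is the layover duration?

Convert departure to UTC: 06:35 + 9:00 = 15:35 UTC on Jun 4.
Add 2 hours 51 minutes flight time → 18:26 UTC.
Kathmandu is UTC+5:45, so local arrival = 18:26 + 5:45 = 00:11 on Jun 5.
Layover = 04:16 − 00:11 = 4 hours 5 minutes.

4 hours 5 minutes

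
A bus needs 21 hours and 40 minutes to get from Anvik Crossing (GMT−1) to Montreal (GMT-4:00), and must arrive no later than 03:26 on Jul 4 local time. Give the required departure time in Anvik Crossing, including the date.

08:46 on Jul 3

Target arrival in UTC: 03:26 + 4:00 = 07:26 on Jul 4.
Subtract 21 hours and 40 minutes → departure 09:46 UTC on Jul 3.
Anvik Crossing is UTC−1:00: 09:46 − 1:00 = 08:46 on Jul 3.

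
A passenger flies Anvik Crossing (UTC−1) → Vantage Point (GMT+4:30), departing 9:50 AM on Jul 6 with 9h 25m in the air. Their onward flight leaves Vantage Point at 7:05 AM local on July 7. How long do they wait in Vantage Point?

Convert departure to UTC: 9:50 AM + 1:00 = 10:50 AM UTC on Jul 6.
Add 9 hours and 25 minutes flight time → 8:15 PM UTC.
Vantage Point is UTC+4:30, so local arrival = 8:15 PM + 4:30 = 12:45 AM on Jul 7.
Layover = 7:05 AM − 12:45 AM = 6 hours 20 minutes.

6 hours 20 minutes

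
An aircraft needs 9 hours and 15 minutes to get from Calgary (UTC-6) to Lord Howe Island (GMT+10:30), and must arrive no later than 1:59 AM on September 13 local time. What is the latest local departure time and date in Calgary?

Target arrival in UTC: 1:59 AM − 10:30 = 3:29 PM on Sep 12.
Subtract 9 hours and 15 minutes → departure 6:14 AM UTC on Sep 12.
Calgary is UTC−6:00: 6:14 AM − 6:00 = 12:14 AM on Sep 12.

12:14 AM on September 12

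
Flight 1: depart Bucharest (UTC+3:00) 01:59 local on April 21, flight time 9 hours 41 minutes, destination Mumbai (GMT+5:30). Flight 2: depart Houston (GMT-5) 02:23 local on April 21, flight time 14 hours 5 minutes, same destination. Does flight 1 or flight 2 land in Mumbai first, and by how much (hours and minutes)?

the first, by 12 hours 48 minutes

Flight 1 in UTC: 01:59 − 3:00 = 22:59 on Apr 20.
+9 hours 41 minutes → arrive 08:40 UTC on Apr 21.
Flight 2 in UTC: 02:23 + 5:00 = 07:23 on Apr 21.
+14 hours and 5 minutes → arrive 21:28 UTC on Apr 21.
Flight 1 lands earlier by 12 hours 48 minutes.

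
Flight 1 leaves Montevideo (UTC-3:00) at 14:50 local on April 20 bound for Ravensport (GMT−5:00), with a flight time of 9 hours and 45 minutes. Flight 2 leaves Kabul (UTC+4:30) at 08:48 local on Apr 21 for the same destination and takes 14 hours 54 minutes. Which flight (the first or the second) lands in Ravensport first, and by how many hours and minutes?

the first, by 15 hours 37 minutes

Flight 1 in UTC: 14:50 + 3:00 = 17:50 on Apr 20.
+9 hours 45 minutes → arrive 03:35 UTC on Apr 21.
Flight 2 in UTC: 08:48 − 4:30 = 04:18 on Apr 21.
+14 hours 54 minutes → arrive 19:12 UTC on Apr 21.
Flight 1 lands earlier by 15 hours 37 minutes.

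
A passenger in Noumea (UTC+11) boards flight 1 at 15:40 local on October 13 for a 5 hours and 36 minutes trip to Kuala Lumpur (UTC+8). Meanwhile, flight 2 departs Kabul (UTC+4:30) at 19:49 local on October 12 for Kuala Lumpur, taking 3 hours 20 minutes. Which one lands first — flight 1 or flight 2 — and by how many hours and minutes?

the second, by 15 hours 37 minutes

Flight 1 in UTC: 15:40 − 11:00 = 04:40 on Oct 13.
+5 hours 36 minutes → arrive 10:16 UTC on Oct 13.
Flight 2 in UTC: 19:49 − 4:30 = 15:19 on Oct 12.
+3 hours 20 minutes → arrive 18:39 UTC on Oct 12.
Flight 2 lands earlier by 15 hours 37 minutes.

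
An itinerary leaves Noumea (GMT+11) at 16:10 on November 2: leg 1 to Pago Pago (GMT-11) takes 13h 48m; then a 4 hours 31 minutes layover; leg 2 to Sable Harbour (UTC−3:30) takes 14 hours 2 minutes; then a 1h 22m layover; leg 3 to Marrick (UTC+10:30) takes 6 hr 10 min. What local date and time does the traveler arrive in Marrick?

07:33 on November 4

Convert departure to UTC: 16:10 − 11:00 = 05:10 UTC on Nov 2.
Add 13 hours 48 minutes leg 1 → 18:58 UTC.
Add 4 hours 31 minutes layover in Pago Pago → 23:29 UTC.
Add 14 hours 2 minutes leg 2 → 13:31 UTC (Nov 3).
Add 1 hour and 22 minutes layover in Sable Harbour → 14:53 UTC.
Add 6 hours 10 minutes leg 3 → 21:03 UTC.
Marrick is UTC+10:30, so local arrival = 21:03 + 10:30 = 07:33 on Nov 4.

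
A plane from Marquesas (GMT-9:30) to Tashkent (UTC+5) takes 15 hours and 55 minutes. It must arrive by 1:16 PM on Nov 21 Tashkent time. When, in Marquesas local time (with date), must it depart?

6:51 AM on Nov 20

Target arrival in UTC: 1:16 PM − 5:00 = 8:16 AM on Nov 21.
Subtract 15 hours and 55 minutes → departure 4:21 PM UTC on Nov 20.
Marquesas is UTC−9:30: 4:21 PM − 9:30 = 6:51 AM on Nov 20.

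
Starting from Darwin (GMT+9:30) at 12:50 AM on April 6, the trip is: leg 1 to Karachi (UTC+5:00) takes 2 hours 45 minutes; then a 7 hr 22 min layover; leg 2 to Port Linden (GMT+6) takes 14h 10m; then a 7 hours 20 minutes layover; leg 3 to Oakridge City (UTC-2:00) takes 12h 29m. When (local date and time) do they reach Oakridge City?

9:26 AM on April 7

Convert departure to UTC: 12:50 AM − 9:30 = 3:20 PM UTC on Apr 5.
Add 2 hours 45 minutes leg 1 → 6:05 PM UTC.
Add 7 hours 22 minutes layover in Karachi → 1:27 AM UTC (Apr 6).
Add 14 hours 10 minutes leg 2 → 3:37 PM UTC.
Add 7 hours and 20 minutes layover in Port Linden → 10:57 PM UTC.
Add 12 hours 29 minutes leg 3 → 11:26 AM UTC (Apr 7).
Oakridge City is UTC−2:00, so local arrival = 11:26 AM − 2:00 = 9:26 AM on Apr 7.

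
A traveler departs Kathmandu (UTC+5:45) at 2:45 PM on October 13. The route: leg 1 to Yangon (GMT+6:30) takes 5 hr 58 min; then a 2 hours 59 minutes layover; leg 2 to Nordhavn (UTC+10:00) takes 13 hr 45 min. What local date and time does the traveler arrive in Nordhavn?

5:42 PM on October 14

Convert departure to UTC: 2:45 PM − 5:45 = 9:00 AM UTC on Oct 13.
Add 5 hours 58 minutes leg 1 → 2:58 PM UTC.
Add 2 hours and 59 minutes layover in Yangon → 5:57 PM UTC.
Add 13 hours and 45 minutes leg 2 → 7:42 AM UTC (Oct 14).
Nordhavn is UTC+10:00, so local arrival = 7:42 AM + 10:00 = 5:42 PM on Oct 14.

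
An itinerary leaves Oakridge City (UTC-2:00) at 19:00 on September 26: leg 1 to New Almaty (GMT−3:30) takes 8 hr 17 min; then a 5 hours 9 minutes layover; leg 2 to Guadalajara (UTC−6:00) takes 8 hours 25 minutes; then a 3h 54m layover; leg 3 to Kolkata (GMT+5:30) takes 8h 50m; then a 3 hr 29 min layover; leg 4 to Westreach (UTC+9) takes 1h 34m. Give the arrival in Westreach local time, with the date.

Convert departure to UTC: 19:00 + 2:00 = 21:00 UTC on Sep 26.
Add 8 hours and 17 minutes leg 1 → 05:17 UTC (Sep 27).
Add 5 hours and 9 minutes layover in New Almaty → 10:26 UTC.
Add 8 hours 25 minutes leg 2 → 18:51 UTC.
Add 3 hours and 54 minutes layover in Guadalajara → 22:45 UTC.
Add 8 hours 50 minutes leg 3 → 07:35 UTC (Sep 28).
Add 3 hours 29 minutes layover in Kolkata → 11:04 UTC.
Add 1 hour 34 minutes leg 4 → 12:38 UTC.
Westreach is UTC+9:00, so local arrival = 12:38 + 9:00 = 21:38 on Sep 28.

21:38 on September 28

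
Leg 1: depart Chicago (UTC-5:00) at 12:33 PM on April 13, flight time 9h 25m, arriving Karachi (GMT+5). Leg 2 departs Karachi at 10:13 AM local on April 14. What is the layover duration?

Convert departure to UTC: 12:33 PM + 5:00 = 5:33 PM UTC on Apr 13.
Add 9 hours and 25 minutes flight time → 2:58 AM UTC (Apr 14).
Karachi is UTC+5:00, so local arrival = 2:58 AM + 5:00 = 7:58 AM on Apr 14.
Layover = 10:13 AM − 7:58 AM = 2 hours 15 minutes.

2 hours 15 minutes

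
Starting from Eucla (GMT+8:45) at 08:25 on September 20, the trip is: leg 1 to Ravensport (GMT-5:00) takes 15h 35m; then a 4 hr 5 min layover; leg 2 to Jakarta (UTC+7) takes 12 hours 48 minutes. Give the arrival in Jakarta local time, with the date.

Convert departure to UTC: 08:25 − 8:45 = 23:40 UTC on Sep 19.
Add 15 hours and 35 minutes leg 1 → 15:15 UTC (Sep 20).
Add 4 hours and 5 minutes layover in Ravensport → 19:20 UTC.
Add 12 hours and 48 minutes leg 2 → 08:08 UTC (Sep 21).
Jakarta is UTC+7:00, so local arrival = 08:08 + 7:00 = 15:08 on Sep 21.

15:08 on Sep 21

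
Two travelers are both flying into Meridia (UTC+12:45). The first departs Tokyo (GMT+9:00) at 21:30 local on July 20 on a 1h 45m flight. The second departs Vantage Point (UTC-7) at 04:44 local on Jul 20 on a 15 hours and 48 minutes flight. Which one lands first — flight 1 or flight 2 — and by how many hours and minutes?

the first, by 13 hours 17 minutes

Flight 1 in UTC: 21:30 − 9:00 = 12:30 on Jul 20.
+1 hour and 45 minutes → arrive 14:15 UTC on Jul 20.
Flight 2 in UTC: 04:44 + 7:00 = 11:44 on Jul 20.
+15 hours 48 minutes → arrive 03:32 UTC on Jul 21.
Flight 1 lands earlier by 13 hours 17 minutes.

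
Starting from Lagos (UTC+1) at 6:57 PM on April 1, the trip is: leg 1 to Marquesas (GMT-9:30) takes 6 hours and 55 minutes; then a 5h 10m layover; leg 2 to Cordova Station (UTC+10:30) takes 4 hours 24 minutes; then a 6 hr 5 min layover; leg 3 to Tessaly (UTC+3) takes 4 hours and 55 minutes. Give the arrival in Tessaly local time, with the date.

12:26 AM on April 3

Convert departure to UTC: 6:57 PM − 1:00 = 5:57 PM UTC on Apr 1.
Add 6 hours and 55 minutes leg 1 → 12:52 AM UTC (Apr 2).
Add 5 hours and 10 minutes layover in Marquesas → 6:02 AM UTC.
Add 4 hours 24 minutes leg 2 → 10:26 AM UTC.
Add 6 hours and 5 minutes layover in Cordova Station → 4:31 PM UTC.
Add 4 hours 55 minutes leg 3 → 9:26 PM UTC.
Tessaly is UTC+3:00, so local arrival = 9:26 PM + 3:00 = 12:26 AM on Apr 3.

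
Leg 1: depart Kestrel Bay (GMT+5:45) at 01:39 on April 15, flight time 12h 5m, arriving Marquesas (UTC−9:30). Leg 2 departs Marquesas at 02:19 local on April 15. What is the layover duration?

3 hours 50 minutes

Convert departure to UTC: 01:39 − 5:45 = 19:54 UTC on Apr 14.
Add 12 hours and 5 minutes flight time → 07:59 UTC (Apr 15).
Marquesas is UTC−9:30, so local arrival = 07:59 − 9:30 = 22:29 on Apr 14.
Layover = 02:19 − 22:29 (+1 day) = 3 hours 50 minutes.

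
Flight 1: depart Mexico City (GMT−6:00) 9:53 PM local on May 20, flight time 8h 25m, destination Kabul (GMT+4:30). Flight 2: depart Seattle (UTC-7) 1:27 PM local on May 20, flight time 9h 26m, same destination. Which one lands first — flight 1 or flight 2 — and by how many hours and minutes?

Flight 1 in UTC: 9:53 PM + 6:00 = 3:53 AM on May 21.
+8 hours 25 minutes → arrive 12:18 PM UTC on May 21.
Flight 2 in UTC: 1:27 PM + 7:00 = 8:27 PM on May 20.
+9 hours 26 minutes → arrive 5:53 AM UTC on May 21.
Flight 2 lands earlier by 6 hours 25 minutes.

the second, by 6 hours 25 minutes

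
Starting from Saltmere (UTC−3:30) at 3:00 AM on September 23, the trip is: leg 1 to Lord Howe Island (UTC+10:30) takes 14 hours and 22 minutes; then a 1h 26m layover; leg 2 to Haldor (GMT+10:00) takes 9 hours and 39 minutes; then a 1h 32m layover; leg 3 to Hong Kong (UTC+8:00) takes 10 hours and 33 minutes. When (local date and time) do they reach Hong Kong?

Convert departure to UTC: 3:00 AM + 3:30 = 6:30 AM UTC on Sep 23.
Add 14 hours 22 minutes leg 1 → 8:52 PM UTC.
Add 1 hour and 26 minutes layover in Lord Howe Island → 10:18 PM UTC.
Add 9 hours 39 minutes leg 2 → 7:57 AM UTC (Sep 24).
Add 1 hour and 32 minutes layover in Haldor → 9:29 AM UTC.
Add 10 hours and 33 minutes leg 3 → 8:02 PM UTC.
Hong Kong is UTC+8:00, so local arrival = 8:02 PM + 8:00 = 4:02 AM on Sep 25.

4:02 AM on September 25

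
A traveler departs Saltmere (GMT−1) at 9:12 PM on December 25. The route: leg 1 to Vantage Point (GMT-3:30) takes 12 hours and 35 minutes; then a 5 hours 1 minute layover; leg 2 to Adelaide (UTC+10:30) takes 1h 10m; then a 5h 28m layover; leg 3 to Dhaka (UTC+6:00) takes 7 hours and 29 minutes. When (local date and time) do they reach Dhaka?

Convert departure to UTC: 9:12 PM + 1:00 = 10:12 PM UTC on Dec 25.
Add 12 hours and 35 minutes leg 1 → 10:47 AM UTC (Dec 26).
Add 5 hours 1 minute layover in Vantage Point → 3:48 PM UTC.
Add 1 hour 10 minutes leg 2 → 4:58 PM UTC.
Add 5 hours and 28 minutes layover in Adelaide → 10:26 PM UTC.
Add 7 hours 29 minutes leg 3 → 5:55 AM UTC (Dec 27).
Dhaka is UTC+6:00, so local arrival = 5:55 AM + 6:00 = 11:55 AM on Dec 27.

11:55 AM on December 27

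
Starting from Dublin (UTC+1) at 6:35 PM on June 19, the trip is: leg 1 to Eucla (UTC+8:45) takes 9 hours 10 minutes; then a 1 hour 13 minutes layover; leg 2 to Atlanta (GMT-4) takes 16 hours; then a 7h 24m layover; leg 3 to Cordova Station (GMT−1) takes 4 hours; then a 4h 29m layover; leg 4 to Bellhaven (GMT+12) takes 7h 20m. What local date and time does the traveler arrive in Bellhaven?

7:11 AM on June 22

Convert departure to UTC: 6:35 PM − 1:00 = 5:35 PM UTC on Jun 19.
Add 9 hours and 10 minutes leg 1 → 2:45 AM UTC (Jun 20).
Add 1 hour 13 minutes layover in Eucla → 3:58 AM UTC.
Add 16 hours leg 2 → 7:58 PM UTC.
Add 7 hours and 24 minutes layover in Atlanta → 3:22 AM UTC (Jun 21).
Add 4 hours leg 3 → 7:22 AM UTC.
Add 4 hours and 29 minutes layover in Cordova Station → 11:51 AM UTC.
Add 7 hours 20 minutes leg 4 → 7:11 PM UTC.
Bellhaven is UTC+12:00, so local arrival = 7:11 PM + 12:00 = 7:11 AM on Jun 22.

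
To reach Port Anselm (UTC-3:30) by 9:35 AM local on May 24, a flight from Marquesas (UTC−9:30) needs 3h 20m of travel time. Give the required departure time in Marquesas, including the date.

12:15 AM on May 24

Target arrival in UTC: 9:35 AM + 3:30 = 1:05 PM on May 24.
Subtract 3 hours 20 minutes → departure 9:45 AM UTC on May 24.
Marquesas is UTC−9:30: 9:45 AM − 9:30 = 12:15 AM on May 24.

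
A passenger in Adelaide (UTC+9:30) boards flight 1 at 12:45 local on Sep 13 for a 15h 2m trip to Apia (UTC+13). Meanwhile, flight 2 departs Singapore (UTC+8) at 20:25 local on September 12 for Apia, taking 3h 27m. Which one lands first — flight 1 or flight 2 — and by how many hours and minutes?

the second, by 26 hours 25 minutes

Flight 1 in UTC: 12:45 − 9:30 = 03:15 on Sep 13.
+15 hours 2 minutes → arrive 18:17 UTC on Sep 13.
Flight 2 in UTC: 20:25 − 8:00 = 12:25 on Sep 12.
+3 hours 27 minutes → arrive 15:52 UTC on Sep 12.
Flight 2 lands earlier by 26 hours 25 minutes.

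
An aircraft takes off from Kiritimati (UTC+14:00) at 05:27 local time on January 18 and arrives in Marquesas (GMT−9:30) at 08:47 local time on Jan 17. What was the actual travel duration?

Departure in UTC: 05:27 − 14:00 = 15:27 on Jan 17.
Arrival in UTC: 08:47 + 9:30 = 18:17 on Jan 17.
Elapsed = 18:17 − 15:27 = 2 hours 50 minutes.

2 hours 50 minutes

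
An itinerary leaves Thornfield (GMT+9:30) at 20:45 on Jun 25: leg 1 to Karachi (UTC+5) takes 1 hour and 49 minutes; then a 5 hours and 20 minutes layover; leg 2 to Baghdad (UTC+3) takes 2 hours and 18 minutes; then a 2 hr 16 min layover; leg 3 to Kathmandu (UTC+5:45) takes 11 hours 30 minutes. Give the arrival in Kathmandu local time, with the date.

Convert departure to UTC: 20:45 − 9:30 = 11:15 UTC on Jun 25.
Add 1 hour and 49 minutes leg 1 → 13:04 UTC.
Add 5 hours 20 minutes layover in Karachi → 18:24 UTC.
Add 2 hours 18 minutes leg 2 → 20:42 UTC.
Add 2 hours and 16 minutes layover in Baghdad → 22:58 UTC.
Add 11 hours and 30 minutes leg 3 → 10:28 UTC (Jun 26).
Kathmandu is UTC+5:45, so local arrival = 10:28 + 5:45 = 16:13 on Jun 26.

16:13 on Jun 26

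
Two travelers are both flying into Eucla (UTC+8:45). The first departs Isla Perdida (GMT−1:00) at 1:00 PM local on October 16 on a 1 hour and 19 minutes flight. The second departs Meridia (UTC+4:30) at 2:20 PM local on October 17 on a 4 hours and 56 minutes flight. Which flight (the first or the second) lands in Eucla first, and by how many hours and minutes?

Flight 1 in UTC: 1:00 PM + 1:00 = 2:00 PM on Oct 16.
+1 hour 19 minutes → arrive 3:19 PM UTC on Oct 16.
Flight 2 in UTC: 2:20 PM − 4:30 = 9:50 AM on Oct 17.
+4 hours 56 minutes → arrive 2:46 PM UTC on Oct 17.
Flight 1 lands earlier by 23 hours 27 minutes.

the first, by 23 hours 27 minutes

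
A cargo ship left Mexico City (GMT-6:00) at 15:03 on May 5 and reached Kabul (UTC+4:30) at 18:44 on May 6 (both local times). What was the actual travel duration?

17 hours 11 minutes

Departure in UTC: 15:03 + 6:00 = 21:03 on May 5.
Arrival in UTC: 18:44 − 4:30 = 14:14 on May 6.
Elapsed = 14:14 − 21:03 (+1 day) = 17 hours 11 minutes.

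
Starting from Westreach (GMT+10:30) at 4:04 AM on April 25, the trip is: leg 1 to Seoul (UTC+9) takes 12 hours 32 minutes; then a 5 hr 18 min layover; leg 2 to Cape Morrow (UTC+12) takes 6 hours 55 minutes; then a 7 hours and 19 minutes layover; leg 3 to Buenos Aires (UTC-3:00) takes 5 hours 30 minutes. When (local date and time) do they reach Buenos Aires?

4:08 AM on April 26

Convert departure to UTC: 4:04 AM − 10:30 = 5:34 PM UTC on Apr 24.
Add 12 hours and 32 minutes leg 1 → 6:06 AM UTC (Apr 25).
Add 5 hours and 18 minutes layover in Seoul → 11:24 AM UTC.
Add 6 hours and 55 minutes leg 2 → 6:19 PM UTC.
Add 7 hours 19 minutes layover in Cape Morrow → 1:38 AM UTC (Apr 26).
Add 5 hours and 30 minutes leg 3 → 7:08 AM UTC.
Buenos Aires is UTC−3:00, so local arrival = 7:08 AM − 3:00 = 4:08 AM on Apr 26.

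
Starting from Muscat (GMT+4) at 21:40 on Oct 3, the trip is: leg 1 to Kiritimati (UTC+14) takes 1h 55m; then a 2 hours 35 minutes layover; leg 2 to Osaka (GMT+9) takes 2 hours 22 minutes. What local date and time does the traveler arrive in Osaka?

09:32 on October 4

Convert departure to UTC: 21:40 − 4:00 = 17:40 UTC on Oct 3.
Add 1 hour 55 minutes leg 1 → 19:35 UTC.
Add 2 hours 35 minutes layover in Kiritimati → 22:10 UTC.
Add 2 hours and 22 minutes leg 2 → 00:32 UTC (Oct 4).
Osaka is UTC+9:00, so local arrival = 00:32 + 9:00 = 09:32 on Oct 4.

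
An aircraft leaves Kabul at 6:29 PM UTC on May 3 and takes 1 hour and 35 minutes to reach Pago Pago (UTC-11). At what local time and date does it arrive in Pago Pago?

Departure is given in UTC: 6:29 PM on May 3.
Add 1 hour 35 minutes → 8:04 PM UTC.
Pago Pago is UTC−11:00: 8:04 PM − 11:00 = 9:04 AM on May 3.

9:04 AM on May 3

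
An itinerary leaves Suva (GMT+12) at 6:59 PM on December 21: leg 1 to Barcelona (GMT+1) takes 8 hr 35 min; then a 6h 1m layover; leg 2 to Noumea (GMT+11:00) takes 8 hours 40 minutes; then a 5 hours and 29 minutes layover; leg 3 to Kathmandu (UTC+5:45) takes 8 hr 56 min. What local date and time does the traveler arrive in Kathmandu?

2:25 AM on December 23

Convert departure to UTC: 6:59 PM − 12:00 = 6:59 AM UTC on Dec 21.
Add 8 hours and 35 minutes leg 1 → 3:34 PM UTC.
Add 6 hours 1 minute layover in Barcelona → 9:35 PM UTC.
Add 8 hours and 40 minutes leg 2 → 6:15 AM UTC (Dec 22).
Add 5 hours and 29 minutes layover in Noumea → 11:44 AM UTC.
Add 8 hours and 56 minutes leg 3 → 8:40 PM UTC.
Kathmandu is UTC+5:45, so local arrival = 8:40 PM + 5:45 = 2:25 AM on Dec 23.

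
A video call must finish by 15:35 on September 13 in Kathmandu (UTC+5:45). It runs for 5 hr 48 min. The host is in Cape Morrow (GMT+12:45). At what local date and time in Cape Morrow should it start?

Target end time in UTC: 15:35 − 5:45 = 09:50 on Sep 13.
Subtract 5 hours and 48 minutes → start 04:02 UTC on Sep 13.
Cape Morrow is UTC+12:45: 04:02 + 12:45 = 16:47 on Sep 13.

16:47 on September 13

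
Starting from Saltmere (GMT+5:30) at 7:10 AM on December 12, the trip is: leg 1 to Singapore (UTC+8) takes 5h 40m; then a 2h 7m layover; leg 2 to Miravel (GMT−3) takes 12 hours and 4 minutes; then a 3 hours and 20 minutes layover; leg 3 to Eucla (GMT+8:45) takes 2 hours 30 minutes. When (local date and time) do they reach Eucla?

Convert departure to UTC: 7:10 AM − 5:30 = 1:40 AM UTC on Dec 12.
Add 5 hours and 40 minutes leg 1 → 7:20 AM UTC.
Add 2 hours and 7 minutes layover in Singapore → 9:27 AM UTC.
Add 12 hours and 4 minutes leg 2 → 9:31 PM UTC.
Add 3 hours and 20 minutes layover in Miravel → 12:51 AM UTC (Dec 13).
Add 2 hours and 30 minutes leg 3 → 3:21 AM UTC.
Eucla is UTC+8:45, so local arrival = 3:21 AM + 8:45 = 12:06 PM on Dec 13.

12:06 PM on Dec 13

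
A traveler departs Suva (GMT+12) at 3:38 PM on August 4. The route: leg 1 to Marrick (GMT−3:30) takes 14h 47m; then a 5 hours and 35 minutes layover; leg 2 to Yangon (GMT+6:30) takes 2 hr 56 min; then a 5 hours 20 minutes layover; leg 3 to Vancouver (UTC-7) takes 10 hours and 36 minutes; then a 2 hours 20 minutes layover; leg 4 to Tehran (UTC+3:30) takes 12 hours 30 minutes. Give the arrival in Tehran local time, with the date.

Convert departure to UTC: 3:38 PM − 12:00 = 3:38 AM UTC on Aug 4.
Add 14 hours and 47 minutes leg 1 → 6:25 PM UTC.
Add 5 hours 35 minutes layover in Marrick → 12:00 AM UTC (Aug 5).
Add 2 hours 56 minutes leg 2 → 2:56 AM UTC.
Add 5 hours and 20 minutes layover in Yangon → 8:16 AM UTC.
Add 10 hours 36 minutes leg 3 → 6:52 PM UTC.
Add 2 hours and 20 minutes layover in Vancouver → 9:12 PM UTC.
Add 12 hours 30 minutes leg 4 → 9:42 AM UTC (Aug 6).
Tehran is UTC+3:30, so local arrival = 9:42 AM + 3:30 = 1:12 PM on Aug 6.

1:12 PM on August 6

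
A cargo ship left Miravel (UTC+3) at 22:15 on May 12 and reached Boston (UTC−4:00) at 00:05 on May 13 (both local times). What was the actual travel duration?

8 hours 50 minutes

Departure in UTC: 22:15 − 3:00 = 19:15 on May 12.
Arrival in UTC: 00:05 + 4:00 = 04:05 on May 13.
Elapsed = 04:05 − 19:15 (+1 day) = 8 hours 50 minutes.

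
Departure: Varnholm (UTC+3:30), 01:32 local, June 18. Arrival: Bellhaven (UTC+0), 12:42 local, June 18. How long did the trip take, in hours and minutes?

14 hours 40 minutes

Departure in UTC: 01:32 − 3:30 = 22:02 on Jun 17.
Arrival is already UTC: 12:42 on Jun 18.
Elapsed = 12:42 − 22:02 (+1 day) = 14 hours 40 minutes.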